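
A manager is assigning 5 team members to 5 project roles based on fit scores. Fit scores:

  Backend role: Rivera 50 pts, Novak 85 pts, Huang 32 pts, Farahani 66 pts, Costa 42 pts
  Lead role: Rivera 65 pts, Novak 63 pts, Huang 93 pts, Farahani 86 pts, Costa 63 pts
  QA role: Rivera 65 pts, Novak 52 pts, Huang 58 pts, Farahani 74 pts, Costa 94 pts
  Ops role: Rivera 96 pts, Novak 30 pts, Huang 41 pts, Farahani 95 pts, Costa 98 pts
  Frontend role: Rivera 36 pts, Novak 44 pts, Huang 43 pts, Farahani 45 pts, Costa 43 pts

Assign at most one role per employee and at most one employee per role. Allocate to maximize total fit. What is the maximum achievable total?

This is a one-to-one assignment (maximum-weight bipartite matching).
Optimal: Rivera→Ops role (96 pts), Novak→Backend role (85 pts), Huang→Lead role (93 pts), Farahani→Frontend role (45 pts), Costa→QA role (94 pts) — total 96+85+93+45+94 = 413 pts.
Row-greedy (each employee in turn takes its best remaining role) gives 391 pts, worse by 22.
Next-best assignment: Rivera→Ops role, Novak→Backend role, Huang→Frontend role, Farahani→Lead role, Costa→QA role = 404 pts.

Maximum total: 413 pts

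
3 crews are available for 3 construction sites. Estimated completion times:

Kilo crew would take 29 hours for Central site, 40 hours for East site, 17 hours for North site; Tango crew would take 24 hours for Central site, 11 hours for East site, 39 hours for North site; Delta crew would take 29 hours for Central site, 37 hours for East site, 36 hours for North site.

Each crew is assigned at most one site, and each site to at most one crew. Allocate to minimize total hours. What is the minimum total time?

Minimum total: 57 hours

Optimal: Kilo crew→North site (17 hours), Tango crew→East site (11 hours), Delta crew→Central site (29 hours) — total 17+11+29 = 57 hours.
Column-greedy (each site in turn goes to its cheapest remaining crew) gives 78 hours, worse by 21.
Swapping Kilo crew↔Delta crew (Kilo crew→Central site 29 hours, Delta crew→North site 36 hours) adds 19.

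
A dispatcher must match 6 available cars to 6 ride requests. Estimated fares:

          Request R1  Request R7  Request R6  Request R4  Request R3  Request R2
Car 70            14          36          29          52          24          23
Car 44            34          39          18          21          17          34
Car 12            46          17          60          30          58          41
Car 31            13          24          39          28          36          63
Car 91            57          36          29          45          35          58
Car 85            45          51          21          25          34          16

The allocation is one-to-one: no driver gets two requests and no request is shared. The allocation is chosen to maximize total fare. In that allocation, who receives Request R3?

Car 85 receives Request R3.

Optimal: Car 70→Request R4 ($52), Car 44→Request R7 ($39), Car 12→Request R6 ($60), Car 31→Request R2 ($63), Car 91→Request R1 ($57), Car 85→Request R3 ($34) — total 52+39+60+63+57+34 = $305.
Column-greedy (each request in turn goes to its best remaining driver) gives $290, worse by 15.
Next-best assignment: Car 70→Request R4, Car 44→Request R3, Car 12→Request R6, Car 31→Request R2, Car 91→Request R1, Car 85→Request R7 = $300.
Car 85's own top request is Request R7 ($51), but forcing Car 85→Request R7 and reassigning the rest optimally gives only $300 — worse by 5.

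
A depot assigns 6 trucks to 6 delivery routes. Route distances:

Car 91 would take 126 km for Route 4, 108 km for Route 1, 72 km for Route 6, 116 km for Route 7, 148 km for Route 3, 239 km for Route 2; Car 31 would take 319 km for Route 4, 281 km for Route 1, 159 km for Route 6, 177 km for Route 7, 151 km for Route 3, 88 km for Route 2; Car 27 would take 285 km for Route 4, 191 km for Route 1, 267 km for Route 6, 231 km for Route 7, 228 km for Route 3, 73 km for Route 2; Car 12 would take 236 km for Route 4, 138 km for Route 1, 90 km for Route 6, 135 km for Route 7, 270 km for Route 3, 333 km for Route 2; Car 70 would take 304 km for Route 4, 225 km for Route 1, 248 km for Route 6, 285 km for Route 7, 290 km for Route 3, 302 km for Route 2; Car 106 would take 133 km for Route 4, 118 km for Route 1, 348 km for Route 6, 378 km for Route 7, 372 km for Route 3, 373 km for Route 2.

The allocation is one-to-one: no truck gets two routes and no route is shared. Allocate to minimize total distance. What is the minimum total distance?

Minimum total: 788 km

This is a one-to-one assignment (minimum-cost bipartite matching).
Optimal: Car 91→Route 7 (116 km), Car 31→Route 3 (151 km), Car 27→Route 2 (73 km), Car 12→Route 6 (90 km), Car 70→Route 1 (225 km), Car 106→Route 4 (133 km) — total 116+151+73+90+225+133 = 788 km.
Swapping Car 27↔Car 106 (Car 27→Route 4 285 km, Car 106→Route 2 373 km) adds 452.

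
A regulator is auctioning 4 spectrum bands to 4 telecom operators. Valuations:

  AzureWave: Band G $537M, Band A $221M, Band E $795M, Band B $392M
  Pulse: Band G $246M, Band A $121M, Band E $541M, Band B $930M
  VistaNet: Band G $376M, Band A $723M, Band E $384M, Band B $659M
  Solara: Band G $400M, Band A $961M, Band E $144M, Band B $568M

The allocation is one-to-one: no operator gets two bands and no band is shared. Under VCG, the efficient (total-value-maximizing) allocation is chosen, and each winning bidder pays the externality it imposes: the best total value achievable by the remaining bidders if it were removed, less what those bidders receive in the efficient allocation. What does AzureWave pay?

Efficient allocation: AzureWave→Band E ($795M), Pulse→Band B ($930M), VistaNet→Band G ($376M), Solara→Band A ($961M); total welfare W = $3062M.
AzureWave receives Band E at value $795M, so the others get W − 795 = $2267M.
Without AzureWave: best allocation of the remaining 3 bidders over all 4 bands is Pulse→Band B ($930M), VistaNet→Band E ($384M), Solara→Band A ($961M), total $2275M.
VCG payment = (others' best without AzureWave) − (others' welfare with AzureWave) = 2275 − 2267 = $8M.

AzureWave pays $8M.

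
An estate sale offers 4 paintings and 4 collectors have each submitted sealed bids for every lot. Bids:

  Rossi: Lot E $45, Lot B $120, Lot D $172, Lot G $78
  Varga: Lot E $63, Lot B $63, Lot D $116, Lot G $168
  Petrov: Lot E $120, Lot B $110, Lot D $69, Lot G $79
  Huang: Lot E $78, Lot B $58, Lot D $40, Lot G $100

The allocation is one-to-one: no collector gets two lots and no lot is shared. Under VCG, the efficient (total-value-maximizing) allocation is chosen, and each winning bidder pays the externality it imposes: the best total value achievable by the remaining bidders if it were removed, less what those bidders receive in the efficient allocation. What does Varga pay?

Efficient allocation: Rossi→Lot D ($172), Varga→Lot G ($168), Petrov→Lot B ($110), Huang→Lot E ($78); total welfare W = $528.
Varga receives Lot G at value $168, so the others get W − 168 = $360.
Without Varga: best allocation of the remaining 3 bidders over all 4 lots is Rossi→Lot D ($172), Petrov→Lot E ($120), Huang→Lot G ($100), total $392.
VCG payment = (others' best without Varga) − (others' welfare with Varga) = 392 − 360 = $32.

Varga pays $32.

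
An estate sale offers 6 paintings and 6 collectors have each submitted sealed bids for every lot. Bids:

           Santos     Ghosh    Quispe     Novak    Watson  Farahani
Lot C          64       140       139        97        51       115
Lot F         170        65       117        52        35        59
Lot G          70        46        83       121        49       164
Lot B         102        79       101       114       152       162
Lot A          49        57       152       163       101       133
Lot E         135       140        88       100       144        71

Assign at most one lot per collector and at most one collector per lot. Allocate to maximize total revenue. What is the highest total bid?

Maximum total: $928

Optimal: Santos→Lot F ($170), Ghosh→Lot E ($140), Quispe→Lot C ($139), Novak→Lot A ($163), Watson→Lot B ($152), Farahani→Lot G ($164) — total 170+140+139+163+152+164 = $928.
Max-entry greedy (repeatedly take the single best remaining cell) gives $877, worse by 51.
Swapping Farahani↔Quispe (Farahani→Lot C $115, Quispe→Lot G $83) loses 105.
Every other assignment is strictly worse.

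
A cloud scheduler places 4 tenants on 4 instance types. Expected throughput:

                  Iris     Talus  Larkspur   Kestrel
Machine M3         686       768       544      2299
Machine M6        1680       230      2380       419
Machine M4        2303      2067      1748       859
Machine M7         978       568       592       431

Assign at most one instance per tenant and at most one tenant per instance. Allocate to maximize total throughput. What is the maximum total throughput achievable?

Treat this as an assignment problem: match each tenant to one instance.
Optimal: Iris→Machine M7 (978 ops/s), Talus→Machine M4 (2067 ops/s), Larkspur→Machine M6 (2380 ops/s), Kestrel→Machine M3 (2299 ops/s) — total 978+2067+2380+2299 = 7724 ops/s.
Row-greedy (each tenant in turn takes its best remaining instance) gives 5882 ops/s, worse by 1842.
Next-best assignment: Iris→Machine M4, Talus→Machine M7, Larkspur→Machine M6, Kestrel→Machine M3 = 7550 ops/s.
Every other assignment is strictly worse.

Maximum total: 7724 ops/s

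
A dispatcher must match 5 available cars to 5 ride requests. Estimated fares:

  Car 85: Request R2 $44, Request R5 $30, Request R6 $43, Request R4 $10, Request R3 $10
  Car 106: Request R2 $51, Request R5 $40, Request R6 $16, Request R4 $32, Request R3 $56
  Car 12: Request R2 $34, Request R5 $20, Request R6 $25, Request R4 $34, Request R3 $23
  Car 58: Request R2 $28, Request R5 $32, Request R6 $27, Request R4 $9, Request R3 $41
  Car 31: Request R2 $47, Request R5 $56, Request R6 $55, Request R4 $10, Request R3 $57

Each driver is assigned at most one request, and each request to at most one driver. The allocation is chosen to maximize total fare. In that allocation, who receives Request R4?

Car 12 receives Request R4.

This is the linear assignment problem.
Optimal: Car 85→Request R6 ($43), Car 106→Request R2 ($51), Car 12→Request R4 ($34), Car 58→Request R3 ($41), Car 31→Request R5 ($56) — total 43+51+34+41+56 = $225.
Max-entry greedy (repeatedly take the single best remaining cell) gives $217, worse by 8.
Checked against all permutations: $225 is optimal.
Car 12's own top request is Request R2 ($34), but forcing Car 12→Request R2 and reassigning the rest optimally gives only $206 — worse by 19.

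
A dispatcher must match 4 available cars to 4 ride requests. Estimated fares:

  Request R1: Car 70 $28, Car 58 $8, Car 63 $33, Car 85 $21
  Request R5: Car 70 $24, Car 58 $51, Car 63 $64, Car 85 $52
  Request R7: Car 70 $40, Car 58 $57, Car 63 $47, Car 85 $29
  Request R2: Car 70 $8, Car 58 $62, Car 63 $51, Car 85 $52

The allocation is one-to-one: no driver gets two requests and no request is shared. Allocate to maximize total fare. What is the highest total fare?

Maximum total: $201

Optimal: Car 70→Request R1 ($28), Car 58→Request R7 ($57), Car 63→Request R5 ($64), Car 85→Request R2 ($52) — total 28+57+64+52 = $201.
Row-greedy (each driver in turn takes its best remaining request) gives $187, worse by 14.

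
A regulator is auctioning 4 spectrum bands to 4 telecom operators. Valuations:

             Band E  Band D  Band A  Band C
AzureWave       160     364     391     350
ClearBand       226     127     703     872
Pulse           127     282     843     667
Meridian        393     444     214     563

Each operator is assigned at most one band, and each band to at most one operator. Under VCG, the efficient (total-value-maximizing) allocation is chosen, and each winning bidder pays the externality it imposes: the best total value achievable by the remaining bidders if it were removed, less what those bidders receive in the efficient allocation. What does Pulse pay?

Pulse pays $78M.

Efficient allocation: AzureWave→Band D ($364M), ClearBand→Band C ($872M), Pulse→Band A ($843M), Meridian→Band E ($393M); total welfare W = $2472M.
Pulse receives Band A at value $843M, so the others get W − 843 = $1629M.
Without Pulse: best allocation of the remaining 3 bidders over all 4 bands is AzureWave→Band A ($391M), ClearBand→Band C ($872M), Meridian→Band D ($444M), total $1707M.
VCG payment = (others' best without Pulse) − (others' welfare with Pulse) = 1707 − 1629 = $78M.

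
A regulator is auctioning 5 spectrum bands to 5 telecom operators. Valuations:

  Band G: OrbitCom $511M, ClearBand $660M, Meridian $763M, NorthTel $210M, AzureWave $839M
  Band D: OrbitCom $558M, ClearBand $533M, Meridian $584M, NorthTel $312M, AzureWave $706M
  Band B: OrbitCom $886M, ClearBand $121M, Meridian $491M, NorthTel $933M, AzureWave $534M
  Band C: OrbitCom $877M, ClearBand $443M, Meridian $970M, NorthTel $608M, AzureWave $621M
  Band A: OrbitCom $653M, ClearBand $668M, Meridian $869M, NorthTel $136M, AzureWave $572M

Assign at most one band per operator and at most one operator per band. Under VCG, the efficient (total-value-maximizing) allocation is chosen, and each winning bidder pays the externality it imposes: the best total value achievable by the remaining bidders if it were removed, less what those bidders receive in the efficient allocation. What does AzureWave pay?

AzureWave pays $127M.

Efficient allocation: OrbitCom→Band C ($877M), ClearBand→Band D ($533M), Meridian→Band A ($869M), NorthTel→Band B ($933M), AzureWave→Band G ($839M); total welfare W = $4051M.
AzureWave receives Band G at value $839M, so the others get W − 839 = $3212M.
Without AzureWave: best allocation of the remaining 4 bidders over all 5 bands is OrbitCom→Band C ($877M), ClearBand→Band G ($660M), Meridian→Band A ($869M), NorthTel→Band B ($933M), total $3339M.
VCG payment = (others' best without AzureWave) − (others' welfare with AzureWave) = 3339 − 3212 = $127M.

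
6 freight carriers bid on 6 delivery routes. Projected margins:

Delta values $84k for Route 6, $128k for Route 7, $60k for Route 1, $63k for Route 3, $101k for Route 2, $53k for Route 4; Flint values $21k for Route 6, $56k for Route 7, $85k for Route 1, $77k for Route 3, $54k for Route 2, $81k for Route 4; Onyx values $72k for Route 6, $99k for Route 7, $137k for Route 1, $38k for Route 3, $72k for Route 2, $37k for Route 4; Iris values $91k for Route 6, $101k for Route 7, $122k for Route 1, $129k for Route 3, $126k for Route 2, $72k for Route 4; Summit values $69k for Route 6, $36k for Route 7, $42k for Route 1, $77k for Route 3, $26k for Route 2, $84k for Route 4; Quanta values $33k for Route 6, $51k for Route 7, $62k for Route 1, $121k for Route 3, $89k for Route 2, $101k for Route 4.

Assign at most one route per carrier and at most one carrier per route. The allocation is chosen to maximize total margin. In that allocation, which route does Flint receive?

Flint receives Route 4.

Optimal: Delta→Route 7 ($128k), Flint→Route 4 ($81k), Onyx→Route 1 ($137k), Iris→Route 2 ($126k), Summit→Route 6 ($69k), Quanta→Route 3 ($121k) — total 128+81+137+126+69+121 = $662k.
Column-greedy (each route in turn goes to its best remaining carrier) gives $615k, worse by 47.
Next-best assignment: Delta→Route 7, Flint→Route 3, Onyx→Route 1, Iris→Route 2, Summit→Route 6, Quanta→Route 4 = $638k.
Flint's own top route is Route 1 ($85k), but forcing Flint→Route 1 and reassigning the rest optimally gives only $616k — worse by 46.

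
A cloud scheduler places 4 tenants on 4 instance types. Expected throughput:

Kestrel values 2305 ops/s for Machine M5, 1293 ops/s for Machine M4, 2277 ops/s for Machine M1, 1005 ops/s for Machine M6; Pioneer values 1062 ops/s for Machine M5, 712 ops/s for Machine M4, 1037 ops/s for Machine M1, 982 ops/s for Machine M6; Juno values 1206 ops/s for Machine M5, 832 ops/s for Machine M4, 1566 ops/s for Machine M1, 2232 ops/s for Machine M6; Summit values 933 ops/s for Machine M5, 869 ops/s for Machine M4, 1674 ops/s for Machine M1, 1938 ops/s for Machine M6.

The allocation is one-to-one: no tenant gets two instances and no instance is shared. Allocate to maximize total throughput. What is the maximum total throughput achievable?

This is the linear assignment problem.
Optimal: Kestrel→Machine M5 (2305 ops/s), Pioneer→Machine M4 (712 ops/s), Juno→Machine M6 (2232 ops/s), Summit→Machine M1 (1674 ops/s) — total 2305+712+2232+1674 = 6923 ops/s.
Row-greedy (each tenant in turn takes its best remaining instance) gives 6443 ops/s, worse by 480.

Max total: 6923 ops/s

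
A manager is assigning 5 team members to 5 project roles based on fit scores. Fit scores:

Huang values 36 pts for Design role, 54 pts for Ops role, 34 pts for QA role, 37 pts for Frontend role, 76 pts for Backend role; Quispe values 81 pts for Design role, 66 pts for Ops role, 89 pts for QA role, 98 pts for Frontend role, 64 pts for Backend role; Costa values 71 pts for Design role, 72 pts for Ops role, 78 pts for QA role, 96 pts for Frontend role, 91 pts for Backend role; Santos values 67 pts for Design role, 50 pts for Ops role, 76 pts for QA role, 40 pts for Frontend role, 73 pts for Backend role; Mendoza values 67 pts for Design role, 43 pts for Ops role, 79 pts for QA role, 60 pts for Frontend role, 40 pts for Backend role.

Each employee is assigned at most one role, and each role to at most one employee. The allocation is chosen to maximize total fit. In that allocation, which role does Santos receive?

Optimal: Huang→Backend role (76 pts), Quispe→Frontend role (98 pts), Costa→Ops role (72 pts), Santos→Design role (67 pts), Mendoza→QA role (79 pts) — total 76+98+72+67+79 = 392 pts.
Row-greedy (each employee in turn takes its best remaining role) gives 362 pts, worse by 30.
Swapping Quispe↔Costa (Quispe→Ops role 66 pts, Costa→Frontend role 96 pts) loses 8.
Every other assignment is strictly worse.
Santos's own top role is QA role (76 pts), but forcing Santos→QA role and reassigning the rest optimally gives only 389 pts — worse by 3.

Santos receives Design role.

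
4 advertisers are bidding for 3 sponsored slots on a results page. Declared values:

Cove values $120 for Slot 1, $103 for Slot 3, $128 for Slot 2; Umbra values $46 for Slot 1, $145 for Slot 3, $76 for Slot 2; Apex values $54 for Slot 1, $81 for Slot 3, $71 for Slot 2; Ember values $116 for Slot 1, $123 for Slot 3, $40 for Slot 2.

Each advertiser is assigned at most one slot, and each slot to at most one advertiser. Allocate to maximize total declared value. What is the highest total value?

Optimal: Ember→Slot 1 ($116), Umbra→Slot 3 ($145), Cove→Slot 2 ($128) — total 116+145+128 = $389.
Swapping Ember↔Cove (Ember→Slot 2 $40, Cove→Slot 1 $120) loses 84.

Max total: $389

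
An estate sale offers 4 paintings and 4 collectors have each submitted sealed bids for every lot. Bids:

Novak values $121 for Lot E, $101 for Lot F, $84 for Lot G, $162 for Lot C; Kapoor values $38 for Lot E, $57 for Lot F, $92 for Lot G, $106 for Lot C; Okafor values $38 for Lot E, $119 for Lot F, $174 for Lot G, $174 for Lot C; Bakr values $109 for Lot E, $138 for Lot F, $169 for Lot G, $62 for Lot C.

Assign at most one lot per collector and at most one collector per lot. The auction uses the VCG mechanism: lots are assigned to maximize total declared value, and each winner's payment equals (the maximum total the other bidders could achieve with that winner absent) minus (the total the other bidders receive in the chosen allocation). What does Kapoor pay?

Efficient allocation: Novak→Lot E ($121), Kapoor→Lot C ($106), Okafor→Lot G ($174), Bakr→Lot F ($138); total welfare W = $539.
Kapoor receives Lot C at value $106, so the others get W − 106 = $433.
Without Kapoor: best allocation of the remaining 3 bidders over all 4 lots is Novak→Lot C ($162), Okafor→Lot G ($174), Bakr→Lot F ($138), total $474.
VCG payment = (others' best without Kapoor) − (others' welfare with Kapoor) = 474 − 433 = $41.

Kapoor pays $41.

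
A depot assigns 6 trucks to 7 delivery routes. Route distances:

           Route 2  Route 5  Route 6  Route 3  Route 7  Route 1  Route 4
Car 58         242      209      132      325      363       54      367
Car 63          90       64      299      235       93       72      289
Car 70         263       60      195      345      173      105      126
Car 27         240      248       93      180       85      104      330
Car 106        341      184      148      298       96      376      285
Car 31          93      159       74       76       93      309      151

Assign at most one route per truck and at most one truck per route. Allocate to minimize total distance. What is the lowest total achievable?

Min total: 469 km

Treat this as an assignment problem: match each truck to one route.
Optimal: Car 58→Route 1 (54 km), Car 63→Route 2 (90 km), Car 70→Route 5 (60 km), Car 27→Route 6 (93 km), Car 106→Route 7 (96 km), Car 31→Route 3 (76 km) — total 54+90+60+93+96+76 = 469 km.
No other one-to-one assignment undercuts 469 km.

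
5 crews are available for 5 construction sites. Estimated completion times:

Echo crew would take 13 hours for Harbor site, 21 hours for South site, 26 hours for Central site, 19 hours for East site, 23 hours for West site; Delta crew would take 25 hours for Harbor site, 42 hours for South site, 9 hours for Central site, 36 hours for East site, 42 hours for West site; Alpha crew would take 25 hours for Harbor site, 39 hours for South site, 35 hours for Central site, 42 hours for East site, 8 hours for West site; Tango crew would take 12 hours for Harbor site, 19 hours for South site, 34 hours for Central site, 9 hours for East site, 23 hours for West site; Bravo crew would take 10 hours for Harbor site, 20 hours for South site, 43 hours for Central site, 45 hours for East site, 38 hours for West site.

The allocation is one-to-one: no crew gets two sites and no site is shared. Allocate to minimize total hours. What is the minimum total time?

This is a one-to-one assignment (minimum-cost bipartite matching).
Optimal: Echo crew→South site (21 hours), Delta crew→Central site (9 hours), Alpha crew→West site (8 hours), Tango crew→East site (9 hours), Bravo crew→Harbor site (10 hours) — total 21+9+8+9+10 = 57 hours.
Column-greedy (each site in turn goes to its cheapest remaining crew) gives 65 hours, worse by 8.
Next-best assignment: Echo crew→Harbor site, Delta crew→Central site, Alpha crew→West site, Tango crew→East site, Bravo crew→South site = 59 hours.
Checked against all permutations: 57 hours is optimal.

Minimum total: 57 hours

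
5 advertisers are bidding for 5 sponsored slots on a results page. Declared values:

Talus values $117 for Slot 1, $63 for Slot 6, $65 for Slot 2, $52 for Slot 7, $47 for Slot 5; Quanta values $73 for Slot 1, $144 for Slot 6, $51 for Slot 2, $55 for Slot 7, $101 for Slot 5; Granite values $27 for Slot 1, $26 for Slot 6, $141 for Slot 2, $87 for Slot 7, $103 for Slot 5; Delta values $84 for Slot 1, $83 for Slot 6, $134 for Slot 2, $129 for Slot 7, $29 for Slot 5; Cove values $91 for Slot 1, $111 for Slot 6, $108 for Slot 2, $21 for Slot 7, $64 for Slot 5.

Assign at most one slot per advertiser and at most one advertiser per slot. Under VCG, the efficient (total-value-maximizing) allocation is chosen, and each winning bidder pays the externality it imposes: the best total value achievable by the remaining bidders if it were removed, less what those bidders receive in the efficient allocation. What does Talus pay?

Efficient allocation: Talus→Slot 1 ($117), Quanta→Slot 6 ($144), Granite→Slot 5 ($103), Delta→Slot 7 ($129), Cove→Slot 2 ($108); total welfare W = $601.
Talus receives Slot 1 at value $117, so the others get W − 117 = $484.
Without Talus: best allocation of the remaining 4 bidders over all 5 slots is Quanta→Slot 6 ($144), Granite→Slot 2 ($141), Delta→Slot 7 ($129), Cove→Slot 1 ($91), total $505.
VCG payment = (others' best without Talus) − (others' welfare with Talus) = 505 − 484 = $21.

Talus pays $21.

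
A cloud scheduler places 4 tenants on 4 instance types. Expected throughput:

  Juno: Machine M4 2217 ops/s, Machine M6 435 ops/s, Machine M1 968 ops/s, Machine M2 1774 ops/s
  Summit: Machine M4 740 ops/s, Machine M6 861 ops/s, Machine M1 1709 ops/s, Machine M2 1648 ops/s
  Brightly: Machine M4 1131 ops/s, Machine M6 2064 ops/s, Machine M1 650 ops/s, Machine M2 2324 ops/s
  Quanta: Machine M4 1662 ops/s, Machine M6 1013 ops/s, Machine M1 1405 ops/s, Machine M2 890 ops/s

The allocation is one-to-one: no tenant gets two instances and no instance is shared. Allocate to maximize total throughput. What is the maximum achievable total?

Max total: 7334 ops/s

This is the linear assignment problem.
Optimal: Juno→Machine M4 (2217 ops/s), Summit→Machine M2 (1648 ops/s), Brightly→Machine M6 (2064 ops/s), Quanta→Machine M1 (1405 ops/s) — total 2217+1648+2064+1405 = 7334 ops/s.
Row-greedy (each tenant in turn takes its best remaining instance) gives 7263 ops/s, worse by 71.
Next-best assignment: Juno→Machine M4, Summit→Machine M1, Brightly→Machine M2, Quanta→Machine M6 = 7263 ops/s.
Checked against all permutations: 7334 ops/s is optimal.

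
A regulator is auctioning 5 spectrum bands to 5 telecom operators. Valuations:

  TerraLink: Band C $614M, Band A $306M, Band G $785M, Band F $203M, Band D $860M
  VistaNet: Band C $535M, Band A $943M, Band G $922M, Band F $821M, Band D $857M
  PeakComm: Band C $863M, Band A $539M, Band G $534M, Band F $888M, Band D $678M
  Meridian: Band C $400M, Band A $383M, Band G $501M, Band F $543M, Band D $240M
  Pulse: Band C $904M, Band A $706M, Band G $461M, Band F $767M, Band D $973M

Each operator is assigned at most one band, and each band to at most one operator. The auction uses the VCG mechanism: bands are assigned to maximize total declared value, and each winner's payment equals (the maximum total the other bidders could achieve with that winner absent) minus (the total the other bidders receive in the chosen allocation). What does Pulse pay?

Pulse pays $75M.

Efficient allocation: TerraLink→Band G ($785M), VistaNet→Band A ($943M), PeakComm→Band C ($863M), Meridian→Band F ($543M), Pulse→Band D ($973M); total welfare W = $4107M.
Pulse receives Band D at value $973M, so the others get W − 973 = $3134M.
Without Pulse: best allocation of the remaining 4 bidders over all 5 bands is TerraLink→Band D ($860M), VistaNet→Band A ($943M), PeakComm→Band C ($863M), Meridian→Band F ($543M), total $3209M.
VCG payment = (others' best without Pulse) − (others' welfare with Pulse) = 3209 − 3134 = $75M.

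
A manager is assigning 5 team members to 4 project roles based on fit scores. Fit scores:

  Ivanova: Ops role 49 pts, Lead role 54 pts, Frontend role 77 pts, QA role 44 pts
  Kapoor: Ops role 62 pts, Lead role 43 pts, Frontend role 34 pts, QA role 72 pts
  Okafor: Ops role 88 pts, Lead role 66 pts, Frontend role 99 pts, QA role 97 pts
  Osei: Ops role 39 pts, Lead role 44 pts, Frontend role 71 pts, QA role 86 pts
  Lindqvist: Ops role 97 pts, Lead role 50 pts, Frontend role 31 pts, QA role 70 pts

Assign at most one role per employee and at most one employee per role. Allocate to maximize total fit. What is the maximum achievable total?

Max total: 336 pts

Optimal: Lindqvist→Ops role (97 pts), Ivanova→Lead role (54 pts), Okafor→Frontend role (99 pts), Osei→QA role (86 pts) — total 97+54+99+86 = 336 pts.
Row-greedy (each employee in turn takes its best remaining role) gives 281 pts, worse by 55.
Next-best assignment: Lindqvist→Ops role, Okafor→Lead role, Ivanova→Frontend role, Osei→QA role = 326 pts.
No other one-to-one assignment exceeds 336 pts.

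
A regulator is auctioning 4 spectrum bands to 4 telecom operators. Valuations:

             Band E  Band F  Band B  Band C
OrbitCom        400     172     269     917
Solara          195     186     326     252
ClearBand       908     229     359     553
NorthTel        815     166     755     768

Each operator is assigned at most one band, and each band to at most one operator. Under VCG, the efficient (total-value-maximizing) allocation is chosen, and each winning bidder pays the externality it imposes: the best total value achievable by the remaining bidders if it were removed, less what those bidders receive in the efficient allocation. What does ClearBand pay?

ClearBand pays $200M.

Efficient allocation: OrbitCom→Band C ($917M), Solara→Band F ($186M), ClearBand→Band E ($908M), NorthTel→Band B ($755M); total welfare W = $2766M.
ClearBand receives Band E at value $908M, so the others get W − 908 = $1858M.
Without ClearBand: best allocation of the remaining 3 bidders over all 4 bands is OrbitCom→Band C ($917M), Solara→Band B ($326M), NorthTel→Band E ($815M), total $2058M.
VCG payment = (others' best without ClearBand) − (others' welfare with ClearBand) = 2058 − 1858 = $200M.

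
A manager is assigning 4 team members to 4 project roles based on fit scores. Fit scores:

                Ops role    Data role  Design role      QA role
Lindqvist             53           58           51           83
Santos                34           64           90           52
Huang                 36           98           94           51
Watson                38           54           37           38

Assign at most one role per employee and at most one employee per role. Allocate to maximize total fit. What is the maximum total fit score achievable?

Optimal: Lindqvist→QA role (83 pts), Santos→Design role (90 pts), Huang→Data role (98 pts), Watson→Ops role (38 pts) — total 83+90+98+38 = 309 pts.
Column-greedy (each role in turn goes to its best remaining employee) gives 279 pts, worse by 30.
Checked against all permutations: 309 pts is optimal.

Maximum total: 309 pts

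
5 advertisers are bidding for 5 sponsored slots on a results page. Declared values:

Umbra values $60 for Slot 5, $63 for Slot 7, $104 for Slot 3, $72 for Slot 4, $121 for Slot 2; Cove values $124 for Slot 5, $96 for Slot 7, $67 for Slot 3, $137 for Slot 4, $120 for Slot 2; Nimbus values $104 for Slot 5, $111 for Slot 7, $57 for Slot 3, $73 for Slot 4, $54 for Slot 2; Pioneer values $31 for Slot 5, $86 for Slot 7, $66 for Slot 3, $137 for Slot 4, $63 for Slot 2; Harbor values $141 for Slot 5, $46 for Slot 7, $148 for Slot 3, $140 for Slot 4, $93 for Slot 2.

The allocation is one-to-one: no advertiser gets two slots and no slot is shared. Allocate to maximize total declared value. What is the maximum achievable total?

Optimal: Umbra→Slot 2 ($121), Cove→Slot 5 ($124), Nimbus→Slot 7 ($111), Pioneer→Slot 4 ($137), Harbor→Slot 3 ($148) — total 121+124+111+137+148 = $641.
Column-greedy (each slot in turn goes to its best remaining advertiser) gives $556, worse by 85.
Swapping Harbor↔Nimbus (Harbor→Slot 7 $46, Nimbus→Slot 3 $57) loses 156.

Maximum total: $641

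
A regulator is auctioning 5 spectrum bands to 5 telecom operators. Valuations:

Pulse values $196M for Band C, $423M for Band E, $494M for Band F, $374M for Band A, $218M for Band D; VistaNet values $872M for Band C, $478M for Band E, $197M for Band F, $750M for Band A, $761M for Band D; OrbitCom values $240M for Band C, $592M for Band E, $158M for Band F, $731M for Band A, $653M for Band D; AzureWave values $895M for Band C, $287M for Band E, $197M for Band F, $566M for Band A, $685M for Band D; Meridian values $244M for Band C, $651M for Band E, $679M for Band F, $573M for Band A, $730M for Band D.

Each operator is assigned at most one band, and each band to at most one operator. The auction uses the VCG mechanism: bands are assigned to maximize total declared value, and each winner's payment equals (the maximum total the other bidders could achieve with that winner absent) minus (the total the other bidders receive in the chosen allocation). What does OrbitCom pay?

OrbitCom pays $68M.

Efficient allocation: Pulse→Band F ($494M), VistaNet→Band D ($761M), OrbitCom→Band A ($731M), AzureWave→Band C ($895M), Meridian→Band E ($651M); total welfare W = $3532M.
OrbitCom receives Band A at value $731M, so the others get W − 731 = $2801M.
Without OrbitCom: best allocation of the remaining 4 bidders over all 5 bands is Pulse→Band F ($494M), VistaNet→Band A ($750M), AzureWave→Band C ($895M), Meridian→Band D ($730M), total $2869M.
VCG payment = (others' best without OrbitCom) − (others' welfare with OrbitCom) = 2869 − 2801 = $68M.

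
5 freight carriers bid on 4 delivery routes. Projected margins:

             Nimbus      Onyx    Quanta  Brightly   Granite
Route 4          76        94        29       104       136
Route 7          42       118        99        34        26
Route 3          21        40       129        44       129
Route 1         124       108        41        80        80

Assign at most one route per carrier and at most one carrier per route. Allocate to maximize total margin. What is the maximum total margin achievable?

Max total: $507k

Optimal: Granite→Route 4 ($136k), Onyx→Route 7 ($118k), Quanta→Route 3 ($129k), Nimbus→Route 1 ($124k) — total 136+118+129+124 = $507k.
Row-greedy (each carrier in turn takes its best remaining route) gives $475k, worse by 32.
Next-best assignment: Brightly→Route 4, Onyx→Route 7, Quanta→Route 3, Nimbus→Route 1 = $475k.
Swapping Onyx↔Granite (Onyx→Route 4 $94k, Granite→Route 7 $26k) loses 134.
Every other assignment is strictly worse.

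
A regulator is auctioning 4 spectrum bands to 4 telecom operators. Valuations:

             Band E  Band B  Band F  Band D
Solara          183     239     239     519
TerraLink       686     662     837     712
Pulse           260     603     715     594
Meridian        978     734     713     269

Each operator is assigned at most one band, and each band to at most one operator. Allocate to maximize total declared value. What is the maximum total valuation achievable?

Max total: $2937M

Optimal: Solara→Band D ($519M), TerraLink→Band F ($837M), Pulse→Band B ($603M), Meridian→Band E ($978M) — total 519+837+603+978 = $2937M.
Column-greedy (each band in turn goes to its best remaining operator) gives $2874M, worse by 63.
Next-best assignment: Solara→Band D, TerraLink→Band B, Pulse→Band F, Meridian→Band E = $2874M.
Swapping TerraLink↔Pulse (TerraLink→Band B $662M, Pulse→Band F $715M) loses 63.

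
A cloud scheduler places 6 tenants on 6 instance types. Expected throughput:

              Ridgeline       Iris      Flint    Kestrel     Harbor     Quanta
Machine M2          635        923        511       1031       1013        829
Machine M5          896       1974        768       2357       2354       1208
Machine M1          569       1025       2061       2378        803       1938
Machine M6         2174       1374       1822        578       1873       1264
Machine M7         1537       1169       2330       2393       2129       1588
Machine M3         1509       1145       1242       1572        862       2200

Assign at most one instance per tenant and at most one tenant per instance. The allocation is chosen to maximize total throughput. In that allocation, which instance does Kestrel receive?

This is the linear assignment problem.
Optimal: Ridgeline→Machine M6 (2174 ops/s), Iris→Machine M2 (923 ops/s), Flint→Machine M7 (2330 ops/s), Kestrel→Machine M1 (2378 ops/s), Harbor→Machine M5 (2354 ops/s), Quanta→Machine M3 (2200 ops/s) — total 2174+923+2330+2378+2354+2200 = 12359 ops/s.
Row-greedy (each tenant in turn takes its best remaining instance) gives 12069 ops/s, worse by 290.
Kestrel's own top instance is Machine M7 (2393 ops/s), but forcing Kestrel→Machine M7 and reassigning the rest optimally gives only 12105 ops/s — worse by 254.

Kestrel receives Machine M1.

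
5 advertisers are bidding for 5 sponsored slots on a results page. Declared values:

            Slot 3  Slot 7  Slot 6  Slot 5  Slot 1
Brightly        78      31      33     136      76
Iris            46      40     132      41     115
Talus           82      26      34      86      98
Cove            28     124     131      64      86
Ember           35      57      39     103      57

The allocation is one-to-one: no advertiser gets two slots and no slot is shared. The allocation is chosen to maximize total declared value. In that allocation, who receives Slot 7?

Cove receives Slot 7.

Optimal: Brightly→Slot 3 ($78), Iris→Slot 6 ($132), Talus→Slot 1 ($98), Cove→Slot 7 ($124), Ember→Slot 5 ($103) — total 78+132+98+124+103 = $535.
Row-greedy (each advertiser in turn takes its best remaining slot) gives $525, worse by 10.
Next-best assignment: Brightly→Slot 5, Iris→Slot 6, Talus→Slot 3, Cove→Slot 7, Ember→Slot 1 = $531.
Cove's own top slot is Slot 6 ($131), but forcing Cove→Slot 6 and reassigning the rest optimally gives only $521 — worse by 14.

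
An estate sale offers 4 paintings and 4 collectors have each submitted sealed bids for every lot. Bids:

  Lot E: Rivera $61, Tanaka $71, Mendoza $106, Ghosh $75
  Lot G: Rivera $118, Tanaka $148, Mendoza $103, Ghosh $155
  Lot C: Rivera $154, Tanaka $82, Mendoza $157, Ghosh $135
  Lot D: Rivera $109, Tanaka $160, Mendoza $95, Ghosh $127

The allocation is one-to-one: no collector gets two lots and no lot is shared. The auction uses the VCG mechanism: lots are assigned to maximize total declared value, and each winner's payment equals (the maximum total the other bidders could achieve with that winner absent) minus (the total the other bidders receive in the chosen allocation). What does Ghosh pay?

Efficient allocation: Rivera→Lot C ($154), Tanaka→Lot D ($160), Mendoza→Lot E ($106), Ghosh→Lot G ($155); total welfare W = $575.
Ghosh receives Lot G at value $155, so the others get W − 155 = $420.
Without Ghosh: best allocation of the remaining 3 bidders over all 4 lots is Rivera→Lot G ($118), Tanaka→Lot D ($160), Mendoza→Lot C ($157), total $435.
VCG payment = (others' best without Ghosh) − (others' welfare with Ghosh) = 435 − 420 = $15.

Ghosh pays $15.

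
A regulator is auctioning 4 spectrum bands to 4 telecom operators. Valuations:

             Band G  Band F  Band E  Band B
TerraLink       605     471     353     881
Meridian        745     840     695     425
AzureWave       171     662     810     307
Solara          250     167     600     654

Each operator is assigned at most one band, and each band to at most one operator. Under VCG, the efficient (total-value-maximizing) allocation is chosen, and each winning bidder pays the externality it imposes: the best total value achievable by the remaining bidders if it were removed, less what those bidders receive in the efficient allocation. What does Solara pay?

Solara pays $276M.

Efficient allocation: TerraLink→Band G ($605M), Meridian→Band F ($840M), AzureWave→Band E ($810M), Solara→Band B ($654M); total welfare W = $2909M.
Solara receives Band B at value $654M, so the others get W − 654 = $2255M.
Without Solara: best allocation of the remaining 3 bidders over all 4 bands is TerraLink→Band B ($881M), Meridian→Band F ($840M), AzureWave→Band E ($810M), total $2531M.
VCG payment = (others' best without Solara) − (others' welfare with Solara) = 2531 − 2255 = $276M.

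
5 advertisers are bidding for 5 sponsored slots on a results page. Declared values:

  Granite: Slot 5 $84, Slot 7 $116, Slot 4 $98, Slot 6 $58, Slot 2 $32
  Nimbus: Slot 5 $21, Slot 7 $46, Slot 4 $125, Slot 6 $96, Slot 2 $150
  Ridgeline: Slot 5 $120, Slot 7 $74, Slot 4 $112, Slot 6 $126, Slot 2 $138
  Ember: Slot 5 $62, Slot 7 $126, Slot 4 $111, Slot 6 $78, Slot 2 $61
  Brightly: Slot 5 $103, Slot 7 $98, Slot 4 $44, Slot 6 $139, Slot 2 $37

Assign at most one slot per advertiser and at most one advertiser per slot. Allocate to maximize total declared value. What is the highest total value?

Optimal: Granite→Slot 7 ($116), Nimbus→Slot 2 ($150), Ridgeline→Slot 5 ($120), Ember→Slot 4 ($111), Brightly→Slot 6 ($139) — total 116+150+120+111+139 = $636.
Max-entry greedy (repeatedly take the single best remaining cell) gives $633, worse by 3.
Next-best assignment: Granite→Slot 4, Nimbus→Slot 2, Ridgeline→Slot 5, Ember→Slot 7, Brightly→Slot 6 = $633.

Maximum total: $636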